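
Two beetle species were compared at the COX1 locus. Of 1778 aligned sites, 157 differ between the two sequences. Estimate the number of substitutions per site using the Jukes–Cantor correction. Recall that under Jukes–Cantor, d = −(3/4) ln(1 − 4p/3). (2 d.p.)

0.09

p = 157/1778 ≈ 0.088301.
d = −(3/4) ln(1 − 4p/3) = −0.75 ln(1 − 0.117735) = −0.75 ln(0.882265)
  = −0.75 × (-0.125263) = 0.093947 substitutions/site.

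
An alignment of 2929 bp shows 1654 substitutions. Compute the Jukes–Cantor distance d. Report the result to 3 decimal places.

1.049

p = 1654/2929 ≈ 0.564698.
d = −(3/4) ln(1 − 4p/3) = −0.75 ln(1 − 0.752931) = −0.75 ln(0.247069)
  = −0.75 × (-1.398088) = 1.048566 substitutions/site.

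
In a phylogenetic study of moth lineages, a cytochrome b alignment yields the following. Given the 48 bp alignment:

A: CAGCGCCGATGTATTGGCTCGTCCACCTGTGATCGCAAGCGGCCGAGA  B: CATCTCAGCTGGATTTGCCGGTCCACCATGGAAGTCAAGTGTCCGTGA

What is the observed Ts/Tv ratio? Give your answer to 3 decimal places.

Transitions are A↔G and C↔T; transversions are all other mismatches.
Transitions: 2. Transversions: 15.
R = 2/15 = 0.133333… ≈ 0.133 (to 3 d.p.).

0.133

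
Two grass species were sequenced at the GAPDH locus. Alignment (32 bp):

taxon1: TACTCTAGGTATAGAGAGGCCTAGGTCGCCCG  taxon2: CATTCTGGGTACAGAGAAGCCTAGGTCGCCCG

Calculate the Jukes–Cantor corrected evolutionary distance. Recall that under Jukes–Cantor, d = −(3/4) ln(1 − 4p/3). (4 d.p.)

The sequences differ at 5 of 32 sites (1, 3, 7, 12, 18), so p = 5/32 = 0.15625.
d = −(3/4) ln(1 − 4p/3) = −0.75 ln(1 − 0.208333) = −0.75 ln(0.791667)
  = −0.75 × (-0.233614) = 0.175211 substitutions/site.

0.1752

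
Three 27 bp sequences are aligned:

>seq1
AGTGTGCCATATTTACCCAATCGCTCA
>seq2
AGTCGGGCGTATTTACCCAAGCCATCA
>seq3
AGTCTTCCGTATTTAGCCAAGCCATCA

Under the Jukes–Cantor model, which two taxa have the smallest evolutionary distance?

seq2 and seq3

seq1–seq2: 7/27 differ, p = 0.259, d = 0.318.
seq1–seq3: 7/27 differ, p = 0.259, d = 0.318.
seq2–seq3: 4/27 differ, p = 0.148, d = 0.165.
The smallest distance is between seq2 and seq3.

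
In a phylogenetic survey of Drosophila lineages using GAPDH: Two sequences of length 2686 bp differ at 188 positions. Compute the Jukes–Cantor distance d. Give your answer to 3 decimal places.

0.073

p = 188/2686 ≈ 0.069993.
d = −(3/4) ln(1 − 4p/3) = −0.75 ln(1 − 0.093324) = −0.75 ln(0.906676)
  = −0.75 × (-0.097970) = 0.073478 substitutions/site.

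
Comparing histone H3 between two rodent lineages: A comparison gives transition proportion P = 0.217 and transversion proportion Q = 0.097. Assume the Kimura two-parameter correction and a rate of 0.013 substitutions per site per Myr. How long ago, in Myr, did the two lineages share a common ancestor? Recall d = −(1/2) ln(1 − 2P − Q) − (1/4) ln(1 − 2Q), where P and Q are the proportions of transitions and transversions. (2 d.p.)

16.63

Under the Kimura two-parameter model, d = −½ ln(1 − 2P − Q) − ¼ ln(1 − 2Q).
1 − 2P − Q = 0.469, giving −½ ln(0.469) = 0.378576.
1 − 2Q = 0.806, giving −¼ ln(0.806) = 0.053918.
d = 0.378576 + 0.053918 = 0.432494.
Under a molecular clock d = 2μt, so t = d/(2μ) = 0.432494 / (2 × 0.013) = 16.63 Myr.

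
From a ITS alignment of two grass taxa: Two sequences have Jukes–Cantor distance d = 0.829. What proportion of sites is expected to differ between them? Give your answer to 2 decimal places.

p = (3/4)(1 − e^(−4d/3)) = 0.75 × (1 − e^(-1.105333)) = 0.75 × (1 − 0.331101) = 0.501674.

0.50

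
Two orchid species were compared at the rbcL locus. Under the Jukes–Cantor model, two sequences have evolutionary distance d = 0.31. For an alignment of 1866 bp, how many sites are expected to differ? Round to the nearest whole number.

Invert JC69: p = (3/4)(1 − e^(−4d/3)) = 0.75 × (1 − e^(-0.413333)) = 0.75 × (1 − 0.661442) = 0.253919.
Expected differing sites = pL ≈ 0.253919 × 1866 = 473.812854 ≈ 474.

474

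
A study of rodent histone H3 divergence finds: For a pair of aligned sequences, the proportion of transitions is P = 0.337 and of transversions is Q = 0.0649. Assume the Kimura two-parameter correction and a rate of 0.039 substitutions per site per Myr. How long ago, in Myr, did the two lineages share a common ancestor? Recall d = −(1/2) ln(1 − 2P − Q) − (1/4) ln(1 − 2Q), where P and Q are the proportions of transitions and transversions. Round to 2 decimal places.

9.05

Under the Kimura two-parameter model, d = −½ ln(1 − 2P − Q) − ¼ ln(1 − 2Q).
1 − 2P − Q = 0.2611, giving −½ ln(0.2611) = 0.671426.
1 − 2Q = 0.8702, giving −¼ ln(0.8702) = 0.034758.
d = 0.671426 + 0.034758 = 0.706184.
Under a molecular clock d = 2μt, so t = d/(2μ) = 0.706184 / (2 × 0.039) = 9.05 Myr.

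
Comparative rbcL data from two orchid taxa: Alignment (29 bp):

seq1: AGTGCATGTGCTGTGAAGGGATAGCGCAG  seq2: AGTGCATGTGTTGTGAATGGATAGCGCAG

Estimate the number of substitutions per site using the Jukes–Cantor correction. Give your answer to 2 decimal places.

0.07

The sequences differ at 2 of 29 sites (11, 18), so p = 2/29 ≈ 0.068966.
d = −(3/4) ln(1 − 4p/3) = −0.75 ln(1 − 0.091955) = −0.75 ln(0.908045)
  = −0.75 × (-0.096461) = 0.072346 substitutions/site.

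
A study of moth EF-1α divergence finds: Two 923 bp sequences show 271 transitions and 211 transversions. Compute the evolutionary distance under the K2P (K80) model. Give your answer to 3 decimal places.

P = 271/923 ≈ 0.293608 and Q = 211/923 ≈ 0.228602.
Under the Kimura two-parameter model, d = −½ ln(1 − 2P − Q) − ¼ ln(1 − 2Q).
1 − 2P − Q = 0.184182, giving −½ ln(0.184182) = 0.845915.
1 − 2Q = 0.542796, giving −¼ ln(0.542796) = 0.152755.
d = 0.845915 + 0.152755 = 0.998670.

0.999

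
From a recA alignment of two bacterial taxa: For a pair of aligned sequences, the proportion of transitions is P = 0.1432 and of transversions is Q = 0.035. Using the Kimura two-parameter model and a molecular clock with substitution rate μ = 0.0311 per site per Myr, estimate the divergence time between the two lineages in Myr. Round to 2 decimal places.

3.41

Under the Kimura two-parameter model, d = −½ ln(1 − 2P − Q) − ¼ ln(1 − 2Q).
1 − 2P − Q = 0.6786, giving −½ ln(0.6786) = 0.193862.
1 − 2Q = 0.93, giving −¼ ln(0.93) = 0.018143.
d = 0.193862 + 0.018143 = 0.212005.
Under a molecular clock d = 2μt, so t = d/(2μ) = 0.212005 / (2 × 0.0311) = 3.41 Myr.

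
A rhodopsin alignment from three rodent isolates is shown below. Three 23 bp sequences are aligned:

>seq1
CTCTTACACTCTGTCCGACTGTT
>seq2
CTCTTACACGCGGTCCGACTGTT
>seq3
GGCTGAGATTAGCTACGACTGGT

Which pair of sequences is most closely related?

seq1–seq2: 2/23 differ, p = 0.087, d = 0.092.
seq1–seq3: 10/23 differ, p = 0.435, d = 0.650.
seq2–seq3: 10/23 differ, p = 0.435, d = 0.650.
The smallest distance is between seq1 and seq2.

seq1 and seq2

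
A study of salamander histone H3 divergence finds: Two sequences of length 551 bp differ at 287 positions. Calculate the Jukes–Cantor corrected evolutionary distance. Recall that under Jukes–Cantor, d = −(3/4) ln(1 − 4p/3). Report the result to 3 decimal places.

0.889

p = 287/551 ≈ 0.520871.
d = −(3/4) ln(1 − 4p/3) = −0.75 ln(1 − 0.694495) = −0.75 ln(0.305505)
  = −0.75 × (-1.185789) = 0.889342 substitutions/site.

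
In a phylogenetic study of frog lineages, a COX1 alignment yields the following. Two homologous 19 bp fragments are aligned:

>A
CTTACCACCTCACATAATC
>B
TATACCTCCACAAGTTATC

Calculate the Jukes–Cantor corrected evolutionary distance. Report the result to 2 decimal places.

The sequences differ at 7 of 19 sites (1, 2, 7, 10, 13, 14, 16), so p = 7/19 ≈ 0.368421.
d = −(3/4) ln(1 − 4p/3) = −0.75 ln(1 − 0.491228) = −0.75 ln(0.508772)
  = −0.75 × (-0.675755) = 0.506816 substitutions/site.

0.51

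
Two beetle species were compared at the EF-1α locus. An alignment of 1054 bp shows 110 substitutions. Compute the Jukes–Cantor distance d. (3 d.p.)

0.112

p = 110/1054 ≈ 0.104364.
d = −(3/4) ln(1 − 4p/3) = −0.75 ln(1 − 0.139152) = −0.75 ln(0.860848)
  = −0.75 × (-0.149837) = 0.112378 substitutions/site.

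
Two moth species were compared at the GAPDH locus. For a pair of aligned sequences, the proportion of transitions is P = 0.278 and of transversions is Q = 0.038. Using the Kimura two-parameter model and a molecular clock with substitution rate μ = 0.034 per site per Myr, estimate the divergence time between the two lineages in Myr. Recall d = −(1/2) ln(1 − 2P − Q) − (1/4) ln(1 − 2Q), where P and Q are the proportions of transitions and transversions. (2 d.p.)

Under the Kimura two-parameter model, d = −½ ln(1 − 2P − Q) − ¼ ln(1 − 2Q).
1 − 2P − Q = 0.406, giving −½ ln(0.406) = 0.450701.
1 − 2Q = 0.924, giving −¼ ln(0.924) = 0.019761.
d = 0.450701 + 0.019761 = 0.470462.
Under a molecular clock d = 2μt, so t = d/(2μ) = 0.470462 / (2 × 0.034) = 6.92 Myr.

6.92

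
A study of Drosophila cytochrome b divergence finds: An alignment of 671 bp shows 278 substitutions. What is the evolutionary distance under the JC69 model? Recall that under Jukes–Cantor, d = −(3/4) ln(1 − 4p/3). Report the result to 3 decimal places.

0.603

p = 278/671 ≈ 0.414307.
d = −(3/4) ln(1 − 4p/3) = −0.75 ln(1 − 0.552409) = −0.75 ln(0.447591)
  = −0.75 × (-0.803875) = 0.602906 substitutions/site.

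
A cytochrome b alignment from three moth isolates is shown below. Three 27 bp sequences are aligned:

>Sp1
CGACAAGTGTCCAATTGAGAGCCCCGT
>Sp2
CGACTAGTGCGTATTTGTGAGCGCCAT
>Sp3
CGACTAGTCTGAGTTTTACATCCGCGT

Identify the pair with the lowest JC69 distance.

Sp1–Sp2: 8/27 differ, p = 0.296, d = 0.377.
Sp1–Sp3: 10/27 differ, p = 0.370, d = 0.511.
Sp2–Sp3: 11/27 differ, p = 0.407, d = 0.588.
The smallest distance is between Sp1 and Sp2.

Sp1 and Sp2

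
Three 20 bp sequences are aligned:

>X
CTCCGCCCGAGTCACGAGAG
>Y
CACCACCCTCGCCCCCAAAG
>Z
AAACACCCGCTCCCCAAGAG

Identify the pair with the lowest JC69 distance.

X–Y: 8/20 differ, p = 0.400, d = 0.572.
X–Z: 9/20 differ, p = 0.450, d = 0.687.
Y–Z: 6/20 differ, p = 0.300, d = 0.383.
The smallest distance is between Y and Z.

Y and Z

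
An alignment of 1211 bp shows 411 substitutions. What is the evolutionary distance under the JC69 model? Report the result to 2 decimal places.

p = 411/1211 ≈ 0.339389.
d = −(3/4) ln(1 − 4p/3) = −0.75 ln(1 − 0.452519) = −0.75 ln(0.547481)
  = −0.75 × (-0.602428) = 0.451821 substitutions/site.

0.45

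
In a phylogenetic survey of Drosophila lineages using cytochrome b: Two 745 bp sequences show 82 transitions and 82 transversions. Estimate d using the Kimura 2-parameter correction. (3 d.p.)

P = 82/745 ≈ 0.110067 and Q = 82/745 ≈ 0.110067.
Under the Kimura two-parameter model, d = −½ ln(1 − 2P − Q) − ¼ ln(1 − 2Q).
1 − 2P − Q = 0.669799, giving −½ ln(0.669799) = 0.200389.
1 − 2Q = 0.779866, giving −¼ ln(0.779866) = 0.062158.
d = 0.200389 + 0.062158 = 0.262547.

0.263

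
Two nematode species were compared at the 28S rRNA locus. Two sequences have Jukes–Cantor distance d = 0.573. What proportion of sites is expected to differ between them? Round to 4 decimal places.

0.4007

p = (3/4)(1 − e^(−4d/3)) = 0.75 × (1 − e^(-0.764)) = 0.75 × (1 − 0.465799) = 0.400651.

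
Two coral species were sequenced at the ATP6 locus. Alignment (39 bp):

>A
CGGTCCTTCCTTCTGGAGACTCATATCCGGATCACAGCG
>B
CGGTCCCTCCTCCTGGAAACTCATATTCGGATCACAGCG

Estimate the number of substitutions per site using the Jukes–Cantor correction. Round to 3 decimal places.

The sequences differ at 4 of 39 sites (7, 12, 18, 27), so p = 4/39 ≈ 0.102564.
d = −(3/4) ln(1 − 4p/3) = −0.75 ln(1 − 0.136752) = −0.75 ln(0.863248)
  = −0.75 × (-0.147053) = 0.110290 substitutions/site.

0.110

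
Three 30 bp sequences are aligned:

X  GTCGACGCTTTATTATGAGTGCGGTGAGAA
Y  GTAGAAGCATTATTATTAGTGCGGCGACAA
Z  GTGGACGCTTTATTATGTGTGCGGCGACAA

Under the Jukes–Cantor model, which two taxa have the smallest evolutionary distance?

X and Z

X–Y: 6/30 differ, p = 0.200, d = 0.233.
X–Z: 4/30 differ, p = 0.133, d = 0.147.
Y–Z: 5/30 differ, p = 0.167, d = 0.188.
The smallest distance is between X and Z.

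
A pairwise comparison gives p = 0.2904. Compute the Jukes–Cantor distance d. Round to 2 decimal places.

0.37

d = −(3/4) ln(1 − 4p/3) = −0.75 ln(1 − 0.3872) = −0.75 ln(0.6128)
  = −0.75 × (-0.489717) = 0.367288 substitutions/site.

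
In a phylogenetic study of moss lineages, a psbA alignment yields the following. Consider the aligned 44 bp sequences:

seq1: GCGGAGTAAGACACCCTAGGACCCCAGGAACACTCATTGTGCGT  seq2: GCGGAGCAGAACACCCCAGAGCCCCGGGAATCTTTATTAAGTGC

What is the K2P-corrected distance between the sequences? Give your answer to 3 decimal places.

0.530

Of 44 sites, 13 differences are transitions and 2 are transversions, so P = 13/44 ≈ 0.295455 and Q = 2/44 ≈ 0.045455.
Under the Kimura two-parameter model, d = −½ ln(1 − 2P − Q) − ¼ ln(1 − 2Q).
1 − 2P − Q = 0.363635, giving −½ ln(0.363635) = 0.505802.
1 − 2Q = 0.90909, giving −¼ ln(0.90909) = 0.023828.
d = 0.505802 + 0.023828 = 0.529630.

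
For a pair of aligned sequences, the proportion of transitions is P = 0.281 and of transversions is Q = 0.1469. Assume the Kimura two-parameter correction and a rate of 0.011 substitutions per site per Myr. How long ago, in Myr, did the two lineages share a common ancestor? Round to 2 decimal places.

32.00

Under the Kimura two-parameter model, d = −½ ln(1 − 2P − Q) − ¼ ln(1 − 2Q).
1 − 2P − Q = 0.2911, giving −½ ln(0.2911) = 0.617044.
1 − 2Q = 0.7062, giving −¼ ln(0.7062) = 0.086964.
d = 0.617044 + 0.086964 = 0.704008.
Under a molecular clock d = 2μt, so t = d/(2μ) = 0.704008 / (2 × 0.011) = 32.00 Myr.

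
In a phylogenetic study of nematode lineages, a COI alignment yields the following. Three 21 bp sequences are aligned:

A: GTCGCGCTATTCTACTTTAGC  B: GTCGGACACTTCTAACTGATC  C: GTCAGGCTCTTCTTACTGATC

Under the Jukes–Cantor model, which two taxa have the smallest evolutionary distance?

B and C

A–B: 8/21 differ, p = 0.381, d = 0.532.
A–C: 8/21 differ, p = 0.381, d = 0.532.
B–C: 4/21 differ, p = 0.190, d = 0.220.
The smallest distance is between B and C.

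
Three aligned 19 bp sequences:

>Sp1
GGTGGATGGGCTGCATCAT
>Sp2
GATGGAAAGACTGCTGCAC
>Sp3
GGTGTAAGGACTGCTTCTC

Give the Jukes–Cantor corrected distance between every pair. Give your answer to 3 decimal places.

Sp1–Sp2: 7/19 sites differ → p ≈ 0.368421, d = −0.75 ln(1 − 0.491228) = 0.506816 ≈ 0.507.
Sp1–Sp3: 6/19 sites differ → p ≈ 0.315789, d = −0.75 ln(1 − 0.421052) = 0.409907 ≈ 0.410.
Sp2–Sp3: 5/19 sites differ → p ≈ 0.263158, d = −0.75 ln(1 − 0.350877) = 0.324100 ≈ 0.324.

d(Sp1,Sp2) = 0.507, d(Sp1,Sp3) = 0.410, d(Sp2,Sp3) = 0.324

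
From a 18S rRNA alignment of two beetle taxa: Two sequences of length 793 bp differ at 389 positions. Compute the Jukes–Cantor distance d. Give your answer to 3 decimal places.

0.796

p = 389/793 ≈ 0.490542.
d = −(3/4) ln(1 − 4p/3) = −0.75 ln(1 − 0.654056) = −0.75 ln(0.345944)
  = −0.75 × (-1.061478) = 0.796109 substitutions/site.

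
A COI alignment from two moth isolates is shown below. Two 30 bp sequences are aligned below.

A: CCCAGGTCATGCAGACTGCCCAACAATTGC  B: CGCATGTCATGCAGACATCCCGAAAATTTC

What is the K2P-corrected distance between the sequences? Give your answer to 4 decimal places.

Of 30 sites, 1 differences are transitions and 6 are transversions, so P = 1/30 ≈ 0.033333 and Q = 6/30 = 0.2.
Under the Kimura two-parameter model, d = −½ ln(1 − 2P − Q) − ¼ ln(1 − 2Q).
1 − 2P − Q = 0.733334, giving −½ ln(0.733334) = 0.155077.
1 − 2Q = 0.6, giving −¼ ln(0.6) = 0.127706.
d = 0.155077 + 0.127706 = 0.282783.

0.2828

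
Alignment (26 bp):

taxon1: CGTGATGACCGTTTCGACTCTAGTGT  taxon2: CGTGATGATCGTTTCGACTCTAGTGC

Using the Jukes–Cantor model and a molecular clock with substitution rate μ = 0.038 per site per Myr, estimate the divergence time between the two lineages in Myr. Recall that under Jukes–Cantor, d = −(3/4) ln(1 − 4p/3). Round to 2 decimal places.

1.07

The sequences differ at 2 of 26 sites (9, 26), so p = 2/26 ≈ 0.076923.
d = −(3/4) ln(1 − 4p/3) = −0.75 ln(1 − 0.102564) = −0.75 ln(0.897436)
  = −0.75 × (-0.108213) = 0.081160 substitutions/site.
Under a molecular clock d = 2μt, so t = d/(2μ) = 0.081160 / (2 × 0.038) = 1.07 Myr.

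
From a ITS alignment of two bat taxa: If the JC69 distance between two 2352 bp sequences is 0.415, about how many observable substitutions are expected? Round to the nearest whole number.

750

Invert JC69: p = (3/4)(1 − e^(−4d/3)) = 0.75 × (1 − e^(-0.553333)) = 0.75 × (1 − 0.575030) = 0.318728.
Expected differing sites = pL ≈ 0.318728 × 2352 = 749.648256 ≈ 750.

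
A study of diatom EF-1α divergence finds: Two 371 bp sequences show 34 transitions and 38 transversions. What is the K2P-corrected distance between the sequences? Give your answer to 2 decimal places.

0.23

P = 34/371 ≈ 0.091644 and Q = 38/371 ≈ 0.102426.
Under the Kimura two-parameter model, d = −½ ln(1 − 2P − Q) − ¼ ln(1 − 2Q).
1 − 2P − Q = 0.714286, giving −½ ln(0.714286) = 0.168236.
1 − 2Q = 0.795148, giving −¼ ln(0.795148) = 0.057307.
d = 0.168236 + 0.057307 = 0.225543.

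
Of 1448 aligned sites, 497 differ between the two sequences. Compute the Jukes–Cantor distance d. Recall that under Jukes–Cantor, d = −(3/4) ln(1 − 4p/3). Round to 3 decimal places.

0.459

p = 497/1448 ≈ 0.343232.
d = −(3/4) ln(1 − 4p/3) = −0.75 ln(1 − 0.457643) = −0.75 ln(0.542357)
  = −0.75 × (-0.611831) = 0.458873 substitutions/site.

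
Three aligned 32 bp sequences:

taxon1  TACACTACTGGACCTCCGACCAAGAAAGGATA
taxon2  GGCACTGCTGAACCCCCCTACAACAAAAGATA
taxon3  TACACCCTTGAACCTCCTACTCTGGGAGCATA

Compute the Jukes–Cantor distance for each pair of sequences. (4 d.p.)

taxon1–taxon2: 10/32 sites differ → p = 0.3125, d = −0.75 ln(1 − 0.416667) = 0.404248 ≈ 0.4042.
taxon1–taxon3: 11/32 sites differ → p = 0.34375, d = −0.75 ln(1 − 0.458333) = 0.459828 ≈ 0.4598.
taxon2–taxon3: 17/32 sites differ → p = 0.53125, d = −0.75 ln(1 − 0.708333) = 0.924107 ≈ 0.9241.

d(taxon1,taxon2) = 0.4042, d(taxon1,taxon3) = 0.4598, d(taxon2,taxon3) = 0.9241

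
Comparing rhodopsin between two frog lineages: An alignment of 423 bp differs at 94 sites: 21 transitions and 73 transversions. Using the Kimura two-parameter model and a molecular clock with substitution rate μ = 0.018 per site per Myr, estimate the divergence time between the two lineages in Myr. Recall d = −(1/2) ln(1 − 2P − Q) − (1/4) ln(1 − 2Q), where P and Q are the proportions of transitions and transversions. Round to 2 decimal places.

P = 21/423 ≈ 0.049645 and Q = 73/423 ≈ 0.172577.
Under the Kimura two-parameter model, d = −½ ln(1 − 2P − Q) − ¼ ln(1 − 2Q).
1 − 2P − Q = 0.728133, giving −½ ln(0.728133) = 0.158636.
1 − 2Q = 0.654846, giving −¼ ln(0.654846) = 0.105839.
d = 0.158636 + 0.105839 = 0.264475.
Under a molecular clock d = 2μt, so t = d/(2μ) = 0.264475 / (2 × 0.018) = 7.35 Myr.

7.35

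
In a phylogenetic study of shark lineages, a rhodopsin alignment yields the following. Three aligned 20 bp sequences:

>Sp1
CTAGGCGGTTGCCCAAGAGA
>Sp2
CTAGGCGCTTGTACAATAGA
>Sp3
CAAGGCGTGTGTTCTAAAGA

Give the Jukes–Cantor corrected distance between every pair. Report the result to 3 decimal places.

d(Sp1,Sp2) = 0.233, d(Sp1,Sp3) = 0.471, d(Sp2,Sp3) = 0.383

Sp1–Sp2: 4/20 sites differ → p = 0.2, d = −0.75 ln(1 − 0.266667) = 0.232617 ≈ 0.233.
Sp1–Sp3: 7/20 sites differ → p = 0.35, d = −0.75 ln(1 − 0.466667) = 0.471457 ≈ 0.471.
Sp2–Sp3: 6/20 sites differ → p = 0.3, d = −0.75 ln(1 − 0.4) = 0.383119 ≈ 0.383.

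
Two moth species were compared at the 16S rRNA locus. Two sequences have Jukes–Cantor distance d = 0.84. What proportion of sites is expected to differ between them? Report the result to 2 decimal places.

p = (3/4)(1 − e^(−4d/3)) = 0.75 × (1 − e^(-1.12)) = 0.75 × (1 − 0.326280) = 0.505290.

0.51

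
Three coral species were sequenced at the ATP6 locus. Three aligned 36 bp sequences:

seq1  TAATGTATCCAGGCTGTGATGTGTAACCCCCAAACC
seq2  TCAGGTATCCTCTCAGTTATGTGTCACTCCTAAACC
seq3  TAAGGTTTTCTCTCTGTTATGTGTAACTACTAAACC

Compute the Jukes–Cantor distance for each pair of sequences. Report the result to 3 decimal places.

d(seq1,seq2) = 0.347, d(seq1,seq3) = 0.347, d(seq2,seq3) = 0.188

seq1–seq2: 10/36 sites differ → p ≈ 0.277778, d = −0.75 ln(1 − 0.370371) = 0.346968 ≈ 0.347.
seq1–seq3: 10/36 sites differ → p ≈ 0.277778, d = −0.75 ln(1 − 0.370371) = 0.346968 ≈ 0.347.
seq2–seq3: 6/36 sites differ → p ≈ 0.166667, d = −0.75 ln(1 − 0.222223) = 0.188487 ≈ 0.188.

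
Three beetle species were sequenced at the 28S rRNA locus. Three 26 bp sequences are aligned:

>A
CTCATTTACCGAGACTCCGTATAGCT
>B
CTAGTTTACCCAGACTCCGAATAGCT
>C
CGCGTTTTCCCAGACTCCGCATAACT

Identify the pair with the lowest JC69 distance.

A–B: 4/26 differ, p = 0.154, d = 0.172.
A–C: 6/26 differ, p = 0.231, d = 0.276.
B–C: 5/26 differ, p = 0.192, d = 0.222.
The smallest distance is between A and B.

A and B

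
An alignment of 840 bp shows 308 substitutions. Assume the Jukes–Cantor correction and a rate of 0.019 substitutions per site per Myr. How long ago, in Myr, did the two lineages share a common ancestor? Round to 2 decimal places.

p = 308/840 ≈ 0.366667.
d = −(3/4) ln(1 − 4p/3) = −0.75 ln(1 − 0.488889) = −0.75 ln(0.511111)
  = −0.75 × (-0.671168) = 0.503376 substitutions/site.
Under a molecular clock d = 2μt, so t = d/(2μ) = 0.503376 / (2 × 0.019) = 13.25 Myr.

13.25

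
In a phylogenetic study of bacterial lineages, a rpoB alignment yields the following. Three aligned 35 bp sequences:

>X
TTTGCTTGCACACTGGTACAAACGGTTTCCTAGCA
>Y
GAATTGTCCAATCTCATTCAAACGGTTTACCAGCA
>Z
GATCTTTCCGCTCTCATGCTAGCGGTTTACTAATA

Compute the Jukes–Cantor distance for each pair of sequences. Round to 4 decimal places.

X–Y: 14/35 sites differ → p = 0.4, d = −0.75 ln(1 − 0.533333) = 0.571605 ≈ 0.5716.
X–Z: 15/35 sites differ → p ≈ 0.428571, d = −0.75 ln(1 − 0.571428) = 0.635472 ≈ 0.6355.
Y–Z: 11/35 sites differ → p ≈ 0.314286, d = −0.75 ln(1 − 0.419048) = 0.407315 ≈ 0.4073.

d(X,Y) = 0.5716, d(X,Z) = 0.6355, d(Y,Z) = 0.4073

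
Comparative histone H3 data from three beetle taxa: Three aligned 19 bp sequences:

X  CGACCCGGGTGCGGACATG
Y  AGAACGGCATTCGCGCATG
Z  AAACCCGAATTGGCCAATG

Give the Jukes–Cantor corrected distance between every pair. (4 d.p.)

d(X,Y) = 0.6181, d(X,Z) = 0.7489, d(Y,Z) = 0.5068

X–Y: 8/19 sites differ → p ≈ 0.421053, d = −0.75 ln(1 − 0.561404) = 0.618132 ≈ 0.6181.
X–Z: 9/19 sites differ → p ≈ 0.473684, d = −0.75 ln(1 − 0.631579) = 0.748897 ≈ 0.7489.
Y–Z: 7/19 sites differ → p ≈ 0.368421, d = −0.75 ln(1 − 0.491228) = 0.506816 ≈ 0.5068.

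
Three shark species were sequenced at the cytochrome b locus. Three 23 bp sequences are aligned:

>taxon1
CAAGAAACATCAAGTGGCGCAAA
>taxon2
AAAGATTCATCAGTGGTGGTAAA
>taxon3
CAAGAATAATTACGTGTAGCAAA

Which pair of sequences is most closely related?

taxon1–taxon2: 9/23 differ, p = 0.391, d = 0.553.
taxon1–taxon3: 6/23 differ, p = 0.261, d = 0.321.
taxon2–taxon3: 9/23 differ, p = 0.391, d = 0.553.
The smallest distance is between taxon1 and taxon3.

taxon1 and taxon3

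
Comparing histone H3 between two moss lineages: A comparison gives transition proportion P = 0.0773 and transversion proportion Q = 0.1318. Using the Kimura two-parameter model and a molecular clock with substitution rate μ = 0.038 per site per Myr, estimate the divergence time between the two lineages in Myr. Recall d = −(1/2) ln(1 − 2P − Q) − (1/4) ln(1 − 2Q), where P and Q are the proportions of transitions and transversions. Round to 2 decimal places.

Under the Kimura two-parameter model, d = −½ ln(1 − 2P − Q) − ¼ ln(1 − 2Q).
1 − 2P − Q = 0.7136, giving −½ ln(0.7136) = 0.168716.
1 − 2Q = 0.7364, giving −¼ ln(0.7364) = 0.076495.
d = 0.168716 + 0.076495 = 0.245211.
Under a molecular clock d = 2μt, so t = d/(2μ) = 0.245211 / (2 × 0.038) = 3.23 Myr.

3.23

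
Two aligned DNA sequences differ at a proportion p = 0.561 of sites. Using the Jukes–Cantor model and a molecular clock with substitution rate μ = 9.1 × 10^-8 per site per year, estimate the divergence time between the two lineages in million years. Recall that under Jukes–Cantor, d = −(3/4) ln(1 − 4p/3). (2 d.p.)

5.68

d = −(3/4) ln(1 − 4p/3) = −0.75 ln(1 − 0.748) = −0.75 ln(0.252)
  = −0.75 × (-1.378326) = 1.033745 substitutions/site.
Under a molecular clock d = 2μt, so t = d/(2μ) = 1.033745 / (2 × 9.1 × 10^-8) = 5.68 million years.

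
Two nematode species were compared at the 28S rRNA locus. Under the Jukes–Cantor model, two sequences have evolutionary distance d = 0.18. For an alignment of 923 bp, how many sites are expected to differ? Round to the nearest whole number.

Invert JC69: p = (3/4)(1 − e^(−4d/3)) = 0.75 × (1 − e^(-0.24)) = 0.75 × (1 − 0.786628) = 0.160029.
Expected differing sites = pL ≈ 0.160029 × 923 = 147.706767 ≈ 148.

148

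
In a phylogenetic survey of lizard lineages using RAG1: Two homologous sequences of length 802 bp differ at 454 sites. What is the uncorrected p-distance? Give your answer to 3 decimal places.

0.566

p = 454/802 = 0.566084… ≈ 0.566 (to 3 d.p.).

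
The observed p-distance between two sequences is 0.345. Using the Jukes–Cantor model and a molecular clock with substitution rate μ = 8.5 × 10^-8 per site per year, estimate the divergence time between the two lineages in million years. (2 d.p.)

2.72

d = −(3/4) ln(1 − 4p/3) = −0.75 ln(1 − 0.46) = −0.75 ln(0.54)
  = −0.75 × (-0.616186) = 0.462140 substitutions/site.
Under a molecular clock d = 2μt, so t = d/(2μ) = 0.462140 / (2 × 8.5 × 10^-8) = 2.72 million years.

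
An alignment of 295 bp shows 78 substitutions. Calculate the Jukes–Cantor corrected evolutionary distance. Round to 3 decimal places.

0.326

p = 78/295 ≈ 0.264407.
d = −(3/4) ln(1 − 4p/3) = −0.75 ln(1 − 0.352543) = −0.75 ln(0.647457)
  = −0.75 × (-0.434703) = 0.326027 substitutions/site.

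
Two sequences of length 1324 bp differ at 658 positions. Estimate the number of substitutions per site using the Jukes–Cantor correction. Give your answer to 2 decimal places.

p = 658/1324 ≈ 0.496979.
d = −(3/4) ln(1 − 4p/3) = −0.75 ln(1 − 0.662639) = −0.75 ln(0.337361)
  = −0.75 × (-1.086602) = 0.814952 substitutions/site.

0.81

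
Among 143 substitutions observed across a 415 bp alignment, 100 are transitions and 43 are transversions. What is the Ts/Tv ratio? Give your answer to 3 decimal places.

2.326

R = 100/43 = 2.325581… ≈ 2.326 (to 3 d.p.).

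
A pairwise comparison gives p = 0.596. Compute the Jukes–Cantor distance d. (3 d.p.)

1.187

d = −(3/4) ln(1 − 4p/3) = −0.75 ln(1 − 0.794667) = −0.75 ln(0.205333)
  = −0.75 × (-1.583122) = 1.187342 substitutions/site.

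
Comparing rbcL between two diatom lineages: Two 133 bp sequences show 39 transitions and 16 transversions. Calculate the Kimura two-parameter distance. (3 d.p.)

0.682

P = 39/133 ≈ 0.293233 and Q = 16/133 ≈ 0.120301.
Under the Kimura two-parameter model, d = −½ ln(1 − 2P − Q) − ¼ ln(1 − 2Q).
1 − 2P − Q = 0.293233, giving −½ ln(0.293233) = 0.613394.
1 − 2Q = 0.759398, giving −¼ ln(0.759398) = 0.068807.
d = 0.613394 + 0.068807 = 0.682201.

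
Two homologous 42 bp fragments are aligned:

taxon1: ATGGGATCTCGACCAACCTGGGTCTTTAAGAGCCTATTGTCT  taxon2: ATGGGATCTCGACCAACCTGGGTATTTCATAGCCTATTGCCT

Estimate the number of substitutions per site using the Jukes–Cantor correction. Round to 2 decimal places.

The sequences differ at 4 of 42 sites (24, 28, 30, 40), so p = 4/42 ≈ 0.095238.
d = −(3/4) ln(1 − 4p/3) = −0.75 ln(1 − 0.126984) = −0.75 ln(0.873016)
  = −0.75 × (-0.135801) = 0.101851 substitutions/site.

0.10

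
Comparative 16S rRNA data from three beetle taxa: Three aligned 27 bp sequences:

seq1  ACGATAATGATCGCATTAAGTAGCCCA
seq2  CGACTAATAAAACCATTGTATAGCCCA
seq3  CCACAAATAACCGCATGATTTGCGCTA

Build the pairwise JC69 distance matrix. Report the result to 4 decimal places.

seq1–seq2: 11/27 sites differ → p ≈ 0.407407, d = −0.75 ln(1 − 0.543209) = 0.587647 ≈ 0.5876.
seq1–seq3: 13/27 sites differ → p ≈ 0.481481, d = −0.75 ln(1 − 0.641975) = 0.770364 ≈ 0.7704.
seq2–seq3: 12/27 sites differ → p ≈ 0.444444, d = −0.75 ln(1 − 0.592592) = 0.673455 ≈ 0.6735.

d(seq1,seq2) = 0.5876, d(seq1,seq3) = 0.7704, d(seq2,seq3) = 0.6735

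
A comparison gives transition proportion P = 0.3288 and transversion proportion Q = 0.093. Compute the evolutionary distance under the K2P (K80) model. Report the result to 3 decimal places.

0.746

Under the Kimura two-parameter model, d = −½ ln(1 − 2P − Q) − ¼ ln(1 − 2Q).
1 − 2P − Q = 0.2494, giving −½ ln(0.2494) = 0.694349.
1 − 2Q = 0.814, giving −¼ ln(0.814) = 0.051449.
d = 0.694349 + 0.051449 = 0.745798.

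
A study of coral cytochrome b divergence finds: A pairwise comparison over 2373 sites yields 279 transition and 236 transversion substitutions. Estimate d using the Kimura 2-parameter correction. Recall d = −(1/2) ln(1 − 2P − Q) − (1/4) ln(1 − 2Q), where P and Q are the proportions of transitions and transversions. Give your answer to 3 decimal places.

P = 279/2373 ≈ 0.117573 and Q = 236/2373 ≈ 0.099452.
Under the Kimura two-parameter model, d = −½ ln(1 − 2P − Q) − ¼ ln(1 − 2Q).
1 − 2P − Q = 0.665402, giving −½ ln(0.665402) = 0.203682.
1 − 2Q = 0.801096, giving −¼ ln(0.801096) = 0.055444.
d = 0.203682 + 0.055444 = 0.259126.

0.259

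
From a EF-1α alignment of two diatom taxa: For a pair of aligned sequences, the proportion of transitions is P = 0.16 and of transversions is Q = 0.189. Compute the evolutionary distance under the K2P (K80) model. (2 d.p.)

0.47

Under the Kimura two-parameter model, d = −½ ln(1 − 2P − Q) − ¼ ln(1 − 2Q).
1 − 2P − Q = 0.491, giving −½ ln(0.491) = 0.355656.
1 − 2Q = 0.622, giving −¼ ln(0.622) = 0.118704.
d = 0.355656 + 0.118704 = 0.474360.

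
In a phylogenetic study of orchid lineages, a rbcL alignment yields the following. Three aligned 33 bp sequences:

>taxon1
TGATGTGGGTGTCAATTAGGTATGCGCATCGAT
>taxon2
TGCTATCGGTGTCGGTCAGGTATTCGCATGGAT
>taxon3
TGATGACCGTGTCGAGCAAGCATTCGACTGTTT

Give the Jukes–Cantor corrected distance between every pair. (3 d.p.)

taxon1–taxon2: 8/33 sites differ → p ≈ 0.242424, d = −0.75 ln(1 − 0.323232) = 0.292820 ≈ 0.293.
taxon1–taxon3: 14/33 sites differ → p ≈ 0.424242, d = −0.75 ln(1 − 0.565656) = 0.625439 ≈ 0.625.
taxon2–taxon3: 12/33 sites differ → p ≈ 0.363636, d = −0.75 ln(1 − 0.484848) = 0.497470 ≈ 0.497.

d(taxon1,taxon2) = 0.293, d(taxon1,taxon3) = 0.625, d(taxon2,taxon3) = 0.497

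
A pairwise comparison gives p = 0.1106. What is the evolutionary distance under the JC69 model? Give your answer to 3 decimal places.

d = −(3/4) ln(1 − 4p/3) = −0.75 ln(1 − 0.147467) = −0.75 ln(0.852533)
  = −0.75 × (-0.159543) = 0.119657 substitutions/site.

0.120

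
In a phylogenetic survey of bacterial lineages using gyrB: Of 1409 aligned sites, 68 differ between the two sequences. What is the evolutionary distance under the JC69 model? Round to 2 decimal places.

0.05

p = 68/1409 ≈ 0.048261.
d = −(3/4) ln(1 − 4p/3) = −0.75 ln(1 − 0.064348) = −0.75 ln(0.935652)
  = −0.75 × (-0.066512) = 0.049884 substitutions/site.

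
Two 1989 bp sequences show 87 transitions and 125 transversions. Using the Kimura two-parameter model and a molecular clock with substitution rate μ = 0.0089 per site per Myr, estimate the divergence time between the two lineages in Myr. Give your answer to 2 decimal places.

P = 87/1989 ≈ 0.043741 and Q = 125/1989 ≈ 0.062846.
Under the Kimura two-parameter model, d = −½ ln(1 − 2P − Q) − ¼ ln(1 − 2Q).
1 − 2P − Q = 0.849672, giving −½ ln(0.849672) = 0.081452.
1 − 2Q = 0.874308, giving −¼ ln(0.874308) = 0.033581.
d = 0.081452 + 0.033581 = 0.115033.
Under a molecular clock d = 2μt, so t = d/(2μ) = 0.115033 / (2 × 0.0089) = 6.46 Myr.

6.46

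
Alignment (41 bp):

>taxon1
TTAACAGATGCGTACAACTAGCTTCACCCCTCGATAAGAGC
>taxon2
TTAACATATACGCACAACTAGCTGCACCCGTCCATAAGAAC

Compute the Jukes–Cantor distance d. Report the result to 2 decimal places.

0.19

The sequences differ at 7 of 41 sites (7, 10, 13, 24, 30, 33, 40), so p = 7/41 ≈ 0.170732.
d = −(3/4) ln(1 − 4p/3) = −0.75 ln(1 − 0.227643) = −0.75 ln(0.772357)
  = −0.75 × (-0.258308) = 0.193731 substitutions/site.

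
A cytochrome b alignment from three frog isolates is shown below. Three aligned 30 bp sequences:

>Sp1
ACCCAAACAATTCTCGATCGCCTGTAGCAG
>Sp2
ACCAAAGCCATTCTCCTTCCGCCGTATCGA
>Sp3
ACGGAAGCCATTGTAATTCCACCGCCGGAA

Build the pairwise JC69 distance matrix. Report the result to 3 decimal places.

d(Sp1,Sp2) = 0.503, d(Sp1,Sp3) = 0.824, d(Sp2,Sp3) = 0.503

Sp1–Sp2: 11/30 sites differ → p ≈ 0.366667, d = −0.75 ln(1 − 0.488889) = 0.503376 ≈ 0.503.
Sp1–Sp3: 15/30 sites differ → p = 0.5, d = −0.75 ln(1 − 0.666667) = 0.823960 ≈ 0.824.
Sp2–Sp3: 11/30 sites differ → p ≈ 0.366667, d = −0.75 ln(1 − 0.488889) = 0.503376 ≈ 0.503.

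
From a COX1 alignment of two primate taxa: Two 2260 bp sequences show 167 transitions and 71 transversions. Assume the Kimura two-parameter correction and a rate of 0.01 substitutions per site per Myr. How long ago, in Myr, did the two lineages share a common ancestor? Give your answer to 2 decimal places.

5.75

P = 167/2260 ≈ 0.073894 and Q = 71/2260 ≈ 0.031416.
Under the Kimura two-parameter model, d = −½ ln(1 − 2P − Q) − ¼ ln(1 − 2Q).
1 − 2P − Q = 0.820796, giving −½ ln(0.820796) = 0.098740.
1 − 2Q = 0.937168, giving −¼ ln(0.937168) = 0.016223.
d = 0.098740 + 0.016223 = 0.114963.
Under a molecular clock d = 2μt, so t = d/(2μ) = 0.114963 / (2 × 0.01) = 5.75 Myr.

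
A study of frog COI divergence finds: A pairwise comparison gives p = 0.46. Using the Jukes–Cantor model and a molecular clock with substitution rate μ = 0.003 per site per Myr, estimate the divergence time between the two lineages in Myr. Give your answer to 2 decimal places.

d = −(3/4) ln(1 − 4p/3) = −0.75 ln(1 − 0.613333) = −0.75 ln(0.386667)
  = −0.75 × (-0.950191) = 0.712643 substitutions/site.
Under a molecular clock d = 2μt, so t = d/(2μ) = 0.712643 / (2 × 0.003) = 118.77 Myr.

118.77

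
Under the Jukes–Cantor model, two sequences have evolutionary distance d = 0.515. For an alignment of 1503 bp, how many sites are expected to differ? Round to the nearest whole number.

560

Invert JC69: p = (3/4)(1 − e^(−4d/3)) = 0.75 × (1 − e^(-0.686667)) = 0.75 × (1 − 0.503251) = 0.372562.
Expected differing sites = pL ≈ 0.372562 × 1503 = 559.960686 ≈ 560.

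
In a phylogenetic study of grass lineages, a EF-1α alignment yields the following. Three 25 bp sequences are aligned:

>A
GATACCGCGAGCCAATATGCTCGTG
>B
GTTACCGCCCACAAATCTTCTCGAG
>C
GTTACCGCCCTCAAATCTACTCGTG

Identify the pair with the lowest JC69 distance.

B and C

A–B: 8/25 differ, p = 0.320, d = 0.417.
A–C: 7/25 differ, p = 0.280, d = 0.351.
B–C: 3/25 differ, p = 0.120, d = 0.131.
The smallest distance is between B and C.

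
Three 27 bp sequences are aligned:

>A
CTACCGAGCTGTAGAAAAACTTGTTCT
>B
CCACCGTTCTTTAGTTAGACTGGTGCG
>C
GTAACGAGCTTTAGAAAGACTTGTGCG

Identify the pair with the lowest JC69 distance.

A–B: 10/27 differ, p = 0.370, d = 0.511.
A–C: 6/27 differ, p = 0.222, d = 0.264.
B–C: 8/27 differ, p = 0.296, d = 0.377.
The smallest distance is between A and C.

A and C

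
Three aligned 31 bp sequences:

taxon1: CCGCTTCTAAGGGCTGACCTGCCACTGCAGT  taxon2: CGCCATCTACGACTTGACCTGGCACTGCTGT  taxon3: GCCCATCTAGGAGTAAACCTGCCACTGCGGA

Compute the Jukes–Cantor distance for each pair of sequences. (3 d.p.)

d(taxon1,taxon2) = 0.367, d(taxon1,taxon3) = 0.422, d(taxon2,taxon3) = 0.367

taxon1–taxon2: 9/31 sites differ → p ≈ 0.290323, d = −0.75 ln(1 − 0.387097) = 0.367161 ≈ 0.367.
taxon1–taxon3: 10/31 sites differ → p ≈ 0.322581, d = −0.75 ln(1 − 0.430108) = 0.421731 ≈ 0.422.
taxon2–taxon3: 9/31 sites differ → p ≈ 0.290323, d = −0.75 ln(1 − 0.387097) = 0.367161 ≈ 0.367.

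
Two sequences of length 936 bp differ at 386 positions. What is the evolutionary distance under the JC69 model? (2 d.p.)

0.60

p = 386/936 ≈ 0.412393.
d = −(3/4) ln(1 − 4p/3) = −0.75 ln(1 − 0.549857) = −0.75 ln(0.450143)
  = −0.75 × (-0.798190) = 0.598643 substitutions/site.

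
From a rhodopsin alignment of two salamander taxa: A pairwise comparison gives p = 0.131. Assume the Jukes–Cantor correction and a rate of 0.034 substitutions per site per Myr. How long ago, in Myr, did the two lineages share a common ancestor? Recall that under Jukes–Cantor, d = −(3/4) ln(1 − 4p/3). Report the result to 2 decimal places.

d = −(3/4) ln(1 − 4p/3) = −0.75 ln(1 − 0.174667) = −0.75 ln(0.825333)
  = −0.75 × (-0.191968) = 0.143976 substitutions/site.
Under a molecular clock d = 2μt, so t = d/(2μ) = 0.143976 / (2 × 0.034) = 2.12 Myr.

2.12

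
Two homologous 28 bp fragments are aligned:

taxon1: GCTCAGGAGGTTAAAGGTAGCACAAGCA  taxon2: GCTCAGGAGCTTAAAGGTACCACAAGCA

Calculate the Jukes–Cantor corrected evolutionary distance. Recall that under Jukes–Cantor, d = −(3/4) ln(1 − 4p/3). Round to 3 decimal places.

The sequences differ at 2 of 28 sites (10, 20), so p = 2/28 ≈ 0.071429.
d = −(3/4) ln(1 − 4p/3) = −0.75 ln(1 − 0.095239) = −0.75 ln(0.904761)
  = −0.75 × (-0.100084) = 0.075063 substitutions/site.

0.075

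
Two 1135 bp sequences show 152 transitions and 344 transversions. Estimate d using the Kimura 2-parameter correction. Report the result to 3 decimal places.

P = 152/1135 ≈ 0.133921 and Q = 344/1135 ≈ 0.303084.
Under the Kimura two-parameter model, d = −½ ln(1 − 2P − Q) − ¼ ln(1 − 2Q).
1 − 2P − Q = 0.429074, giving −½ ln(0.429074) = 0.423063.
1 − 2Q = 0.393832, giving −¼ ln(0.393832) = 0.232958.
d = 0.423063 + 0.232958 = 0.656021.

0.656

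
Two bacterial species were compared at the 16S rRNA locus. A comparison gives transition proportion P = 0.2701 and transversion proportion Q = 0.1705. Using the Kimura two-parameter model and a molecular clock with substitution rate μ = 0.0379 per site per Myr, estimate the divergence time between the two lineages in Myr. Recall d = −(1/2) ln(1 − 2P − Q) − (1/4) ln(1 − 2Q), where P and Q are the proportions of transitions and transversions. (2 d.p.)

9.56

Under the Kimura two-parameter model, d = −½ ln(1 − 2P − Q) − ¼ ln(1 − 2Q).
1 − 2P − Q = 0.2893, giving −½ ln(0.2893) = 0.620146.
1 − 2Q = 0.659, giving −¼ ln(0.659) = 0.104258.
d = 0.620146 + 0.104258 = 0.724404.
Under a molecular clock d = 2μt, so t = d/(2μ) = 0.724404 / (2 × 0.0379) = 9.56 Myr.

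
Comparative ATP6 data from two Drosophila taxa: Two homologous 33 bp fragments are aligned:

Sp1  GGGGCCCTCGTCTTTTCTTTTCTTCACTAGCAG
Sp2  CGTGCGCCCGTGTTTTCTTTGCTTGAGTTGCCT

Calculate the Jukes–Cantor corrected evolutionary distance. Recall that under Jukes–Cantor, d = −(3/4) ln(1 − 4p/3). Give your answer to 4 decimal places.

0.4408

The sequences differ at 11 of 33 sites, so p = 11/33 ≈ 0.333333.
d = −(3/4) ln(1 − 4p/3) = −0.75 ln(1 − 0.444444) = −0.75 ln(0.555556)
  = −0.75 × (-0.587786) = 0.440840 substitutions/site.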